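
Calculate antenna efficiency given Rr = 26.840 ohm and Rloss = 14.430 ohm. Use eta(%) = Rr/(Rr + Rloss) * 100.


eta = 26.840 / (26.840 + 14.430) * 100 = 65.04%

65.04%


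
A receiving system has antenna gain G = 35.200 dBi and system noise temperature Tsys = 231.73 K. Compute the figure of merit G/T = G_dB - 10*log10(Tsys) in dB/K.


G/T = 35.200 - 10*log10(231.73) = 35.200 - 23.64982 = 11.55 dB/K

11.55 dB/K


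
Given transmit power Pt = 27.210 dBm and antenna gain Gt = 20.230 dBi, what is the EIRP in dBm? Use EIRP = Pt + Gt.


EIRP = Pt + Gt = 27.210 + 20.230 = 47.44 dBm

47.44 dBm


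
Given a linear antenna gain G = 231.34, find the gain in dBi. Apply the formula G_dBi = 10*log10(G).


G_dBi = 10 * log10(231.34) = 23.64 dBi

23.64 dBi


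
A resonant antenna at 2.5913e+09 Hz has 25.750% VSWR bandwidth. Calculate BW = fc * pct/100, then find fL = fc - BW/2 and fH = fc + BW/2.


BW = 2.5913e+09 * 25.750/100 = 6.672598e+08 Hz
fL = 2.5913e+09 - 6.672598e+08/2 = 2.258e+09 Hz
fH = 2.5913e+09 + 6.672598e+08/2 = 2.925e+09 Hz

BW=6.673e+08 Hz, fL=2.258e+09 Hz, fH=2.925e+09 Hz


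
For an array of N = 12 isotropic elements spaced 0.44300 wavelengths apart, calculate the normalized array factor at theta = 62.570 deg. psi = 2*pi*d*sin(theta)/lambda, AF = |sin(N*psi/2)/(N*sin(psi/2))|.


psi = 2*pi*0.44300*sin(62.570 deg) = 2.470520 rad
AF = |sin(12*2.470520/2) / (12*sin(2.470520/2))| = 0.06829

0.06829


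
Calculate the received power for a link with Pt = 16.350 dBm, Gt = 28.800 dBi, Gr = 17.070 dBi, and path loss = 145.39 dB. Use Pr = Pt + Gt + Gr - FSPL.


Pr = 16.350 + 28.800 + 17.070 - 145.39 = -83.17 dBm

-83.17 dBm


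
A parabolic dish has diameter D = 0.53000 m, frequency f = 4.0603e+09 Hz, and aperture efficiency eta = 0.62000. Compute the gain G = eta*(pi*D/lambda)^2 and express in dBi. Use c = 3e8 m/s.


lambda = c / f = 3.0000e+08 / 4.0603e+09 = 0.07388617 m
G_linear = 0.62000 * (pi * 0.53000 / 0.07388617)^2 = 314.8595
G_dBi = 10 * log10(314.8595) = 24.98 dBi

24.98 dBi


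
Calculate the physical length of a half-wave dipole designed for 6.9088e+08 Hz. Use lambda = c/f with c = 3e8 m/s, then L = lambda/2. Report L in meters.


lambda = c / f = 3.0000e+08 / 6.9088e+08 = 0.4342288 m
L = lambda / 2 = 0.4342288 / 2 = 0.2171 m

0.2171 m


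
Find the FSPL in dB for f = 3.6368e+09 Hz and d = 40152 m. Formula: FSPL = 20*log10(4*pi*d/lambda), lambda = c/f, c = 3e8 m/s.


lambda = c / f = 3.0000e+08 / 3.6368e+09 = 0.08249010 m
FSPL = 20 * log10(4*pi*40152/0.08249010) = 135.7 dB

135.7 dB


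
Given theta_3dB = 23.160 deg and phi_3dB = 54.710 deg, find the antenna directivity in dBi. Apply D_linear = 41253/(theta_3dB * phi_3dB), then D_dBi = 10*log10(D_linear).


D_linear = 41253 / (23.160 * 54.710) = 32.55744
D_dBi = 10 * log10(32.55744) = 15.13 dBi

15.13 dBi


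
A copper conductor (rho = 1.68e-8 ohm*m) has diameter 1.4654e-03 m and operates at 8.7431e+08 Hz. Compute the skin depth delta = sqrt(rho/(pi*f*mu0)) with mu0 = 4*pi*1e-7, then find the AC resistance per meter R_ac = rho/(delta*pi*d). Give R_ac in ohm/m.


delta = sqrt(1.68e-8 / (pi * 8.7431e+08 * 4*pi*1e-7)) = 2.206186e-06 m
R_ac = 1.68e-8 / (2.206186e-06 * pi * 1.4654e-03) = 1.654 ohm/m

1.654 ohm/m


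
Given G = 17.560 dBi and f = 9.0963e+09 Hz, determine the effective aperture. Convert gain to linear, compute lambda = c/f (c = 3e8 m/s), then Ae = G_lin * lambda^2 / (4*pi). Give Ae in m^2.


lambda = c / f = 3.0000e+08 / 9.0963e+09 = 0.03298044 m
G_linear = 10^(17.560/10) = 57.01643
Ae = G_linear * lambda^2 / (4*pi) = 57.01643 * 0.03298044^2 / (4*pi) = 4.935e-03 m^2

4.935e-03 m^2


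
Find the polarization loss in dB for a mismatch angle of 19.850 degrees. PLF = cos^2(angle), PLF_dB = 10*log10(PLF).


PLF_linear = cos^2(19.850 deg) = 0.8846998
PLF_dB = 10 * log10(0.8846998) = -0.5320 dB

-0.5320 dB


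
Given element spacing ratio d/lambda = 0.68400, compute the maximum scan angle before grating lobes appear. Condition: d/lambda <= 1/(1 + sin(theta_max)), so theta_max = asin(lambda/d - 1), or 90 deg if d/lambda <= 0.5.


lambda/d - 1 = 1/0.68400 - 1 = 0.4619883
theta_max = asin(0.4619883) = 27.52 deg

27.52 deg


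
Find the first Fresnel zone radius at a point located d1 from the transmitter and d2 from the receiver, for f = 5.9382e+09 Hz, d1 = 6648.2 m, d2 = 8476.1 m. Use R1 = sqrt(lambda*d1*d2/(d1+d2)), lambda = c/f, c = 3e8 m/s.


lambda = c / f = 3.0000e+08 / 5.9382e+09 = 0.05052036 m
R1 = sqrt(0.05052036 * 6648.2 * 8476.1 / (6648.2 + 8476.1)) = 13.72 m

13.72 m


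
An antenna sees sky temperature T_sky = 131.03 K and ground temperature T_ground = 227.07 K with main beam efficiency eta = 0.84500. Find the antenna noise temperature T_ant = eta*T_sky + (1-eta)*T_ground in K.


T_ant = 0.84500 * 131.03 + (1 - 0.84500) * 227.07 = 145.9 K

145.9 K


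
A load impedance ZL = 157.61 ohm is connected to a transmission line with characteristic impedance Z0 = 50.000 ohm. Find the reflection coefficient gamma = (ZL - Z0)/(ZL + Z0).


gamma = (157.61 - 50.000) / (157.61 + 50.000) = 0.5183

0.5183


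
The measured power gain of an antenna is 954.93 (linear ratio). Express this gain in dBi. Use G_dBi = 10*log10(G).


G_dBi = 10 * log10(954.93) = 29.80 dBi

29.80 dBi


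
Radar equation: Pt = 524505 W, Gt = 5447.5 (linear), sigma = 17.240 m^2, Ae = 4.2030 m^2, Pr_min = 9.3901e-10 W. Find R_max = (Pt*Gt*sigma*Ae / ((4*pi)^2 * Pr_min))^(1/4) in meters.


R^4 = 524505*5447.5*17.240*4.2030 / ((4*pi)^2 * 9.3901e-10) = 1.396219e+18
R_max = 1.396219e+18^0.25 = 34375 m

34375 m


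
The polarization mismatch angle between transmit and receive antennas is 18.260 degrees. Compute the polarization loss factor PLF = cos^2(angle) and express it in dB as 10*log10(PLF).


PLF_linear = cos^2(18.260 deg) = 0.9018246
PLF_dB = 10 * log10(0.9018246) = -0.4488 dB

-0.4488 dB


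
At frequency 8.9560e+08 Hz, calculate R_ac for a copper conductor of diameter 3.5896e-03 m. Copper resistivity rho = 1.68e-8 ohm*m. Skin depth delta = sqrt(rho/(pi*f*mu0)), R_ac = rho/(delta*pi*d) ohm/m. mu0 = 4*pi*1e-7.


delta = sqrt(1.68e-8 / (pi * 8.9560e+08 * 4*pi*1e-7)) = 2.179805e-06 m
R_ac = 1.68e-8 / (2.179805e-06 * pi * 3.5896e-03) = 0.6834 ohm/m

0.6834 ohm/m


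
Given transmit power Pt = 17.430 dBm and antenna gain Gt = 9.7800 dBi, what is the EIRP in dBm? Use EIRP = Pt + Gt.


EIRP = Pt + Gt = 17.430 + 9.7800 = 27.21 dBm

27.21 dBm


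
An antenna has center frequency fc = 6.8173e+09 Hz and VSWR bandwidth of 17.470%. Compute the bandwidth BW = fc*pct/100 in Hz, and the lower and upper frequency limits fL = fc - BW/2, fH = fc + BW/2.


BW = 6.8173e+09 * 17.470/100 = 1.190982e+09 Hz
fL = 6.8173e+09 - 1.190982e+09/2 = 6.222e+09 Hz
fH = 6.8173e+09 + 1.190982e+09/2 = 7.413e+09 Hz

BW=1.191e+09 Hz, fL=6.222e+09 Hz, fH=7.413e+09 Hz


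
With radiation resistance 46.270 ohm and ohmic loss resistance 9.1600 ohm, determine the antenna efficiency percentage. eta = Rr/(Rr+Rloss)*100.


eta = 46.270 / (46.270 + 9.1600) * 100 = 83.47%

83.47%


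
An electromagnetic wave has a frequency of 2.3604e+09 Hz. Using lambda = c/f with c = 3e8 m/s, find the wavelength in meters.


lambda = c / f = 3.0000e+08 / 2.3604e+09 = 0.1271 m

0.1271 m


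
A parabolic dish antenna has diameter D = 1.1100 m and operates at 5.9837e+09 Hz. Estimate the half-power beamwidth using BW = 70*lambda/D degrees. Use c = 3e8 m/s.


lambda = c / f = 3.0000e+08 / 5.9837e+09 = 0.05013620 m
BW = 70 * 0.05013620 / 1.1100 = 3.162 deg

3.162 deg


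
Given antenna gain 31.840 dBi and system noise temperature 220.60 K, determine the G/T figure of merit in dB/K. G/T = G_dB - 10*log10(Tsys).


G/T = 31.840 - 10*log10(220.60) = 31.840 - 23.43606 = 8.404 dB/K

8.404 dB/K


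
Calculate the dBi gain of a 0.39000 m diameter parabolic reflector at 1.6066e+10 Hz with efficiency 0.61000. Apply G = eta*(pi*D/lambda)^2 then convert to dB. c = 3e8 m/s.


lambda = c / f = 3.0000e+08 / 1.6066e+10 = 0.01867297 m
G_linear = 0.61000 * (pi * 0.39000 / 0.01867297)^2 = 2626.225
G_dBi = 10 * log10(2626.225) = 34.19 dBi

34.19 dBi


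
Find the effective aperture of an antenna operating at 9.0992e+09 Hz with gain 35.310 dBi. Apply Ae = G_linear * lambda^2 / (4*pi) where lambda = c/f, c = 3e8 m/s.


lambda = c / f = 3.0000e+08 / 9.0992e+09 = 0.03296993 m
G_linear = 10^(35.310/10) = 3396.253
Ae = G_linear * lambda^2 / (4*pi) = 3396.253 * 0.03296993^2 / (4*pi) = 0.2938 m^2

0.2938 m^2


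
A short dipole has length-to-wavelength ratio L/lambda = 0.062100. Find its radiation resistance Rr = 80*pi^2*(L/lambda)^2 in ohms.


Rr = 80 * pi^2 * (0.062100)^2 = 80 * 9.869604 * 3.856410e-03 = 3.045 ohm

3.045 ohm


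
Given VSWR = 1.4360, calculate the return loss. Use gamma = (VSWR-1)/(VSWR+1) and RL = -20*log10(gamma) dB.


gamma = (1.4360 - 1) / (1.4360 + 1) = 0.1789819
RL = -20 * log10(0.1789819) = 14.94 dB

14.94 dB


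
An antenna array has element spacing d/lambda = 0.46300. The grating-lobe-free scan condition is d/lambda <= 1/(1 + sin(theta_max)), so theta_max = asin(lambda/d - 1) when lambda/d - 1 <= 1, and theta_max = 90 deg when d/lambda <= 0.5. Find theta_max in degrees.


lambda/d - 1 = 1/0.46300 - 1 = 1.159827 >= 1
d/lambda <= 0.5, so the array can scan to endfire without grating lobes: theta_max = 90 deg

90 deg


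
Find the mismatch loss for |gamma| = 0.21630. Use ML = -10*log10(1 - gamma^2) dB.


ML = -10 * log10(1 - 0.21630^2) = -10 * log10(0.95321431) = 0.2081 dB

0.2081 dB


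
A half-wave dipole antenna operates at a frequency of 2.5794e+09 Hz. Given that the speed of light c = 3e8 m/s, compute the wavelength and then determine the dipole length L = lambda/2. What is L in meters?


lambda = c / f = 3.0000e+08 / 2.5794e+09 = 0.1163061 m
L = lambda / 2 = 0.1163061 / 2 = 0.05815 m

0.05815 m


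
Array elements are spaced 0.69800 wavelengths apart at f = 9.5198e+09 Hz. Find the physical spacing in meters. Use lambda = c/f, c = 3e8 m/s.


lambda = c / f = 3.0000e+08 / 9.5198e+09 = 0.03151327 m
d = 0.69800 * 0.03151327 = 0.02200 m

0.02200 m


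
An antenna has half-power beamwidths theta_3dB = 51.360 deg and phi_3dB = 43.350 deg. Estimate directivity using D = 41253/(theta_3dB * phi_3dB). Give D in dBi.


D_linear = 41253 / (51.360 * 43.350) = 18.52855
D_dBi = 10 * log10(18.52855) = 12.68 dBi

12.68 dBi


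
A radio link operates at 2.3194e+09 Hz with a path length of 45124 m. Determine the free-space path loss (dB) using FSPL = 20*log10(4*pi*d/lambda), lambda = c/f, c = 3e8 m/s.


lambda = c / f = 3.0000e+08 / 2.3194e+09 = 0.1293438 m
FSPL = 20 * log10(4*pi*45124/0.1293438) = 132.8 dB

132.8 dB


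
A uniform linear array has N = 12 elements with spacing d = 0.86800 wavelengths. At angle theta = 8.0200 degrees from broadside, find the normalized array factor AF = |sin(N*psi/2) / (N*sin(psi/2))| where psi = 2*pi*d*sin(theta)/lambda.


psi = 2*pi*0.86800*sin(8.0200 deg) = 0.7609081 rad
AF = |sin(12*0.7609081/2) / (12*sin(0.7609081/2))| = 0.2220

0.2220


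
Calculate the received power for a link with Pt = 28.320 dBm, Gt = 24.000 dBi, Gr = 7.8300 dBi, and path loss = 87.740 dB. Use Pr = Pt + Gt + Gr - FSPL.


Pr = 28.320 + 24.000 + 7.8300 - 87.740 = -27.59 dBm

-27.59 dBm


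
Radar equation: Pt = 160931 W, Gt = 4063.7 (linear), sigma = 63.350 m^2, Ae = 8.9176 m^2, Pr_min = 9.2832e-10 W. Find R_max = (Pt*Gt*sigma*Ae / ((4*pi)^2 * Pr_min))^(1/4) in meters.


R^4 = 160931*4063.7*63.350*8.9176 / ((4*pi)^2 * 9.2832e-10) = 2.520220e+18
R_max = 2.520220e+18^0.25 = 39844 m

39844 m


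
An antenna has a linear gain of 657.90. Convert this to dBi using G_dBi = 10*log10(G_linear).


G_dBi = 10 * log10(657.90) = 28.18 dBi

28.18 dBi


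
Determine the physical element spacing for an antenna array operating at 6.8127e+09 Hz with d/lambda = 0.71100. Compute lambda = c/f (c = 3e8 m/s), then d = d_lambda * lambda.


lambda = c / f = 3.0000e+08 / 6.8127e+09 = 0.04403540 m
d = 0.71100 * 0.04403540 = 0.03131 m

0.03131 m


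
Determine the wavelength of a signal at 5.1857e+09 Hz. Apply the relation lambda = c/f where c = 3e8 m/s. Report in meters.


lambda = c / f = 3.0000e+08 / 5.1857e+09 = 0.05785 m

0.05785 m


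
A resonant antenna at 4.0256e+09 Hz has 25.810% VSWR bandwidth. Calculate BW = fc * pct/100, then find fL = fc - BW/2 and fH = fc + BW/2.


BW = 4.0256e+09 * 25.810/100 = 1.039007e+09 Hz
fL = 4.0256e+09 - 1.039007e+09/2 = 3.506e+09 Hz
fH = 4.0256e+09 + 1.039007e+09/2 = 4.545e+09 Hz

BW=1.039e+09 Hz, fL=3.506e+09 Hz, fH=4.545e+09 Hz


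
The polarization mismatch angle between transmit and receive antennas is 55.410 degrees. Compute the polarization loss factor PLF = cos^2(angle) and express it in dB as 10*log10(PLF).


PLF_linear = cos^2(55.410 deg) = 0.3222834
PLF_dB = 10 * log10(0.3222834) = -4.918 dB

-4.918 dB


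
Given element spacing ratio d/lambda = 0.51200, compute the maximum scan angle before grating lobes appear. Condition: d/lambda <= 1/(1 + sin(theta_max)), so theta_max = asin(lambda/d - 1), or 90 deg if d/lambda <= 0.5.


lambda/d - 1 = 1/0.51200 - 1 = 0.9531250
theta_max = asin(0.9531250) = 72.39 deg

72.39 deg


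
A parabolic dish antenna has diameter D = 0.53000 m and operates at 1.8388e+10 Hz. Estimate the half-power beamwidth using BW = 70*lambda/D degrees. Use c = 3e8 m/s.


lambda = c / f = 3.0000e+08 / 1.8388e+10 = 0.01631499 m
BW = 70 * 0.01631499 / 0.53000 = 2.155 deg

2.155 deg


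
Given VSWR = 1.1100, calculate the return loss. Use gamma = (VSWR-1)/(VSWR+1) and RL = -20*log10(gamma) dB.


gamma = (1.1100 - 1) / (1.1100 + 1) = 0.05213270
RL = -20 * log10(0.05213270) = 25.66 dB

25.66 dB


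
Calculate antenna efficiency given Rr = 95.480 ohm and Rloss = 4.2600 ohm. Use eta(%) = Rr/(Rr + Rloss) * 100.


eta = 95.480 / (95.480 + 4.2600) * 100 = 95.73%

95.73%


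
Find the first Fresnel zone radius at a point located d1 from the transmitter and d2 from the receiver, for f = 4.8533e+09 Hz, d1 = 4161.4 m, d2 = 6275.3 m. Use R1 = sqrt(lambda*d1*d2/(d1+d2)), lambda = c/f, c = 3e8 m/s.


lambda = c / f = 3.0000e+08 / 4.8533e+09 = 0.06181361 m
R1 = sqrt(0.06181361 * 4161.4 * 6275.3 / (4161.4 + 6275.3)) = 12.44 m

12.44 m


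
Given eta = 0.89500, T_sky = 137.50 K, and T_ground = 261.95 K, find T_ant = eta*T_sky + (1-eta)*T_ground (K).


T_ant = 0.89500 * 137.50 + (1 - 0.89500) * 261.95 = 150.6 K

150.6 K


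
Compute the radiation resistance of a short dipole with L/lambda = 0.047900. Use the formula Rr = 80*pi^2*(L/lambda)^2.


Rr = 80 * pi^2 * (0.047900)^2 = 80 * 9.869604 * 2.294410e-03 = 1.812 ohm

1.812 ohm


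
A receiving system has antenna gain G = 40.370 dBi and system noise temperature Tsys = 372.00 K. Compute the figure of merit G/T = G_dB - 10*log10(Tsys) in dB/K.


G/T = 40.370 - 10*log10(372.00) = 40.370 - 25.70543 = 14.66 dB/K

14.66 dB/K


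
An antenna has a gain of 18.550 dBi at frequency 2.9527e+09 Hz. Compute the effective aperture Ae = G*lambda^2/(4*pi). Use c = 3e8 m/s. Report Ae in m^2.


lambda = c / f = 3.0000e+08 / 2.9527e+09 = 0.1016019 m
G_linear = 10^(18.550/10) = 71.61434
Ae = G_linear * lambda^2 / (4*pi) = 71.61434 * 0.1016019^2 / (4*pi) = 0.05883 m^2

0.05883 m^2


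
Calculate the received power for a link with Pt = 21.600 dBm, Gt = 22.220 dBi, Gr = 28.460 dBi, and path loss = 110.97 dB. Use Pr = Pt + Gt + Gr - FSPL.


Pr = 21.600 + 22.220 + 28.460 - 110.97 = -38.69 dBm

-38.69 dBm


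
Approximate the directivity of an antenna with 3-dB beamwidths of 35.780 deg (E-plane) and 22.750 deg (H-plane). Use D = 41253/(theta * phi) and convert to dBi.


D_linear = 41253 / (35.780 * 22.750) = 50.67967
D_dBi = 10 * log10(50.67967) = 17.05 dBi

17.05 dBi


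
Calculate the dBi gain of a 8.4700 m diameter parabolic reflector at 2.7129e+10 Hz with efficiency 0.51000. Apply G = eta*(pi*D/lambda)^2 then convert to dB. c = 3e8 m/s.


lambda = c / f = 3.0000e+08 / 2.7129e+10 = 0.01105828 m
G_linear = 0.51000 * (pi * 8.4700 / 0.01105828)^2 = 2.952987e+06
G_dBi = 10 * log10(2.952987e+06) = 64.70 dBi

64.70 dBi


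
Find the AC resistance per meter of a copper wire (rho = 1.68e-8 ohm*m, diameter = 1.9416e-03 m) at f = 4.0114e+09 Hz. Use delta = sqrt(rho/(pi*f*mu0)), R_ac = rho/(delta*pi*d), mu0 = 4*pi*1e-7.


delta = sqrt(1.68e-8 / (pi * 4.0114e+09 * 4*pi*1e-7)) = 1.029975e-06 m
R_ac = 1.68e-8 / (1.029975e-06 * pi * 1.9416e-03) = 2.674 ohm/m

2.674 ohm/m


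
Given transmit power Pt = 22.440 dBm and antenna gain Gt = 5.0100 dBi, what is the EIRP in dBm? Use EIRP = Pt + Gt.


EIRP = Pt + Gt = 22.440 + 5.0100 = 27.45 dBm

27.45 dBm


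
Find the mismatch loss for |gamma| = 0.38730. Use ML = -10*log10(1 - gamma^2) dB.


ML = -10 * log10(1 - 0.38730^2) = -10 * log10(0.84999871) = 0.7058 dB

0.7058 dB


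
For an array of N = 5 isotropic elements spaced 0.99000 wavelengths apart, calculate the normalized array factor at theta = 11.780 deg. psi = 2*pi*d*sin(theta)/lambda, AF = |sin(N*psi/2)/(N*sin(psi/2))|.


psi = 2*pi*0.99000*sin(11.780 deg) = 1.269912 rad
AF = |sin(5*1.269912/2) / (5*sin(1.269912/2))| = 0.01119

0.01119


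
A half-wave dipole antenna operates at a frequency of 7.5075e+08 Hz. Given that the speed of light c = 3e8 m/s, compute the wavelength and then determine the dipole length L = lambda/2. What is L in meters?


lambda = c / f = 3.0000e+08 / 7.5075e+08 = 0.3996004 m
L = lambda / 2 = 0.3996004 / 2 = 0.1998 m

0.1998 m


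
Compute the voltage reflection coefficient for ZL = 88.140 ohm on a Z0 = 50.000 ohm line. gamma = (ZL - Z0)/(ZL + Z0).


gamma = (88.140 - 50.000) / (88.140 + 50.000) = 0.2761

0.2761


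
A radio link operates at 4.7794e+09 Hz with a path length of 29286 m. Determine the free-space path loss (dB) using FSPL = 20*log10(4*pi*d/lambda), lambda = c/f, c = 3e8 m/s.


lambda = c / f = 3.0000e+08 / 4.7794e+09 = 0.06276939 m
FSPL = 20 * log10(4*pi*29286/0.06276939) = 135.4 dB

135.4 dB


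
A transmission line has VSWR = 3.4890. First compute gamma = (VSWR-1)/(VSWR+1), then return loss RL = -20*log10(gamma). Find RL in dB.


gamma = (3.4890 - 1) / (3.4890 + 1) = 0.5544665
RL = -20 * log10(0.5544665) = 5.122 dB

5.122 dB


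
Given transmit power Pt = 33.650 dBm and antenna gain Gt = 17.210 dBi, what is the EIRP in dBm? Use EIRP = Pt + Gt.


EIRP = Pt + Gt = 33.650 + 17.210 = 50.86 dBm

50.86 dBm


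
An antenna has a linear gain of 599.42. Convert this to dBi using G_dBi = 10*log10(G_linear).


G_dBi = 10 * log10(599.42) = 27.78 dBi

27.78 dBi


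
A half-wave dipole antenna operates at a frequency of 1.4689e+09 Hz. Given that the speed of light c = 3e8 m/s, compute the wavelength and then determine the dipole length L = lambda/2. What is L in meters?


lambda = c / f = 3.0000e+08 / 1.4689e+09 = 0.2042345 m
L = lambda / 2 = 0.2042345 / 2 = 0.1021 m

0.1021 m


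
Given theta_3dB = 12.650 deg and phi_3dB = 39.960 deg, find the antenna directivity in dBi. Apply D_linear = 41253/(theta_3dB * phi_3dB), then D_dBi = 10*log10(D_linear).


D_linear = 41253 / (12.650 * 39.960) = 81.60928
D_dBi = 10 * log10(81.60928) = 19.12 dBi

19.12 dBi


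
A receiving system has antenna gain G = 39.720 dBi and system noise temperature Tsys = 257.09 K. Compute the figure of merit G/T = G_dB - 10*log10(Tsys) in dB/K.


G/T = 39.720 - 10*log10(257.09) = 39.720 - 24.10085 = 15.62 dB/K

15.62 dB/K


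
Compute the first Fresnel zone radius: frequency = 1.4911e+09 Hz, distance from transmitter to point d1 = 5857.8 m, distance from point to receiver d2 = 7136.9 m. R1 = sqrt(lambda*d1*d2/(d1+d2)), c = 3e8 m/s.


lambda = c / f = 3.0000e+08 / 1.4911e+09 = 0.2011937 m
R1 = sqrt(0.2011937 * 5857.8 * 7136.9 / (5857.8 + 7136.9)) = 25.44 m

25.44 m


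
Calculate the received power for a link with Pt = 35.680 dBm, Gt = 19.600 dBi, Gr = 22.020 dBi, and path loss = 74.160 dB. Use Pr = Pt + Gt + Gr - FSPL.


Pr = 35.680 + 19.600 + 22.020 - 74.160 = 3.14 dBm

3.14 dBm


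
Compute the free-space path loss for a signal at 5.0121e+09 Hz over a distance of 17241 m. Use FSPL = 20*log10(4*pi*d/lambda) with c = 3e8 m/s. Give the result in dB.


lambda = c / f = 3.0000e+08 / 5.0121e+09 = 0.05985515 m
FSPL = 20 * log10(4*pi*17241/0.05985515) = 131.2 dB

131.2 dB


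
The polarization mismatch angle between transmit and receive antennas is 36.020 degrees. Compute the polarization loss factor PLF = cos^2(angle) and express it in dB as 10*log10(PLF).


PLF_linear = cos^2(36.020 deg) = 0.6541765
PLF_dB = 10 * log10(0.6541765) = -1.843 dB

-1.843 dB


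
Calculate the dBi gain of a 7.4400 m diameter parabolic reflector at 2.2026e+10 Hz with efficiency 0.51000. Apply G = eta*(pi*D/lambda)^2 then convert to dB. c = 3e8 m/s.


lambda = c / f = 3.0000e+08 / 2.2026e+10 = 0.01362027 m
G_linear = 0.51000 * (pi * 7.4400 / 0.01362027)^2 = 1.501912e+06
G_dBi = 10 * log10(1.501912e+06) = 61.77 dBi

61.77 dBi


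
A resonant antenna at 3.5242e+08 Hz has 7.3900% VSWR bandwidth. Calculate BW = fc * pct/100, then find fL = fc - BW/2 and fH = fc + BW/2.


BW = 3.5242e+08 * 7.3900/100 = 2.604384e+07 Hz
fL = 3.5242e+08 - 2.604384e+07/2 = 3.394e+08 Hz
fH = 3.5242e+08 + 2.604384e+07/2 = 3.654e+08 Hz

BW=2.604e+07 Hz, fL=3.394e+08 Hz, fH=3.654e+08 Hz


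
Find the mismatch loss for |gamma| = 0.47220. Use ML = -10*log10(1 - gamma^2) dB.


ML = -10 * log10(1 - 0.47220^2) = -10 * log10(0.77702716) = 1.096 dB

1.096 dB


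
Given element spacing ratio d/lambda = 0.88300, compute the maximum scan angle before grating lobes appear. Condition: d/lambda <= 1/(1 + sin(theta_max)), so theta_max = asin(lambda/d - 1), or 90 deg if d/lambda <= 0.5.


lambda/d - 1 = 1/0.88300 - 1 = 0.1325028
theta_max = asin(0.1325028) = 7.614 deg

7.614 deg


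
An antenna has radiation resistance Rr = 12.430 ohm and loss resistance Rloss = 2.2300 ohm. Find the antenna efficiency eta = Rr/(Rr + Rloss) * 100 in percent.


eta = 12.430 / (12.430 + 2.2300) * 100 = 84.79%

84.79%


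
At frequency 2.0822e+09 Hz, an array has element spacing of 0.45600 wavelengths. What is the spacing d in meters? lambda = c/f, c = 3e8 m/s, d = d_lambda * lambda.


lambda = c / f = 3.0000e+08 / 2.0822e+09 = 0.1440784 m
d = 0.45600 * 0.1440784 = 0.06570 m

0.06570 m


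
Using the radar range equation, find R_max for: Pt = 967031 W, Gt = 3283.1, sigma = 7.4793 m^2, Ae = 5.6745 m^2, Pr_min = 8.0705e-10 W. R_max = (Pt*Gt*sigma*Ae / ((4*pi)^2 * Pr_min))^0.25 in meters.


R^4 = 967031*3283.1*7.4793*5.6745 / ((4*pi)^2 * 8.0705e-10) = 1.057287e+18
R_max = 1.057287e+18^0.25 = 32066 m

32066 m


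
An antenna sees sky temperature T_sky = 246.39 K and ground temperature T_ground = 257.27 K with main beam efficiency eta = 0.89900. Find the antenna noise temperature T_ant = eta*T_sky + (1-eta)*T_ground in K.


T_ant = 0.89900 * 246.39 + (1 - 0.89900) * 257.27 = 247.5 K

247.5 K


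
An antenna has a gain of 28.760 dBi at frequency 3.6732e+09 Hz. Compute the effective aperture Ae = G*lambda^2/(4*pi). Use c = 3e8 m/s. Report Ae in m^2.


lambda = c / f = 3.0000e+08 / 3.6732e+09 = 0.08167266 m
G_linear = 10^(28.760/10) = 751.6229
Ae = G_linear * lambda^2 / (4*pi) = 751.6229 * 0.08167266^2 / (4*pi) = 0.3990 m^2

0.3990 m^2


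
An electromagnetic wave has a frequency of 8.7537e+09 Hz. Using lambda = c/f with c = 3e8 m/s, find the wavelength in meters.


lambda = c / f = 3.0000e+08 / 8.7537e+09 = 0.03427 m

0.03427 m


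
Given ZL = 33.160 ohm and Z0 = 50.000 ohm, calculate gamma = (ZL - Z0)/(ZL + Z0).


gamma = (33.160 - 50.000) / (33.160 + 50.000) = -0.2025

-0.2025


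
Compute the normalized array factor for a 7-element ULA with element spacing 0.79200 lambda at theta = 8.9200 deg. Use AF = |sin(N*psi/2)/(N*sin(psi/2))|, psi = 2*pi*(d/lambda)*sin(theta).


psi = 2*pi*0.79200*sin(8.9200 deg) = 0.7715987 rad
AF = |sin(7*0.7715987/2) / (7*sin(0.7715987/2))| = 0.1620

0.1620


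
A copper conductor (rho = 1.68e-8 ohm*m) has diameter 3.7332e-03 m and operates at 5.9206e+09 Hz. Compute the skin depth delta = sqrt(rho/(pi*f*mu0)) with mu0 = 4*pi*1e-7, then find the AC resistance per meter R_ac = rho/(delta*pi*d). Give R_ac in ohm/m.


delta = sqrt(1.68e-8 / (pi * 5.9206e+09 * 4*pi*1e-7)) = 8.477971e-07 m
R_ac = 1.68e-8 / (8.477971e-07 * pi * 3.7332e-03) = 1.690 ohm/m

1.690 ohm/m


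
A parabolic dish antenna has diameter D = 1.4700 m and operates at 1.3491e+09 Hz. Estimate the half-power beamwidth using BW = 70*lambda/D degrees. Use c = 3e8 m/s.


lambda = c / f = 3.0000e+08 / 1.3491e+09 = 0.2223705 m
BW = 70 * 0.2223705 / 1.4700 = 10.59 deg

10.59 deg


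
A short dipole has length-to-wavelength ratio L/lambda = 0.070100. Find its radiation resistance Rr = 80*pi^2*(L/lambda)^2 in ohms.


Rr = 80 * pi^2 * (0.070100)^2 = 80 * 9.869604 * 4.914010e-03 = 3.880 ohm

3.880 ohm


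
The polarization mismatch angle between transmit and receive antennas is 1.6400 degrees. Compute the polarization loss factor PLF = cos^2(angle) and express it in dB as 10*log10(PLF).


PLF_linear = cos^2(1.6400 deg) = 0.9991809
PLF_dB = 10 * log10(0.9991809) = -3.559e-03 dB

-3.559e-03 dB


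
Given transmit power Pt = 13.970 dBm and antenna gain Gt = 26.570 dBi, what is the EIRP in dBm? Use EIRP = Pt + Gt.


EIRP = Pt + Gt = 13.970 + 26.570 = 40.54 dBm

40.54 dBm


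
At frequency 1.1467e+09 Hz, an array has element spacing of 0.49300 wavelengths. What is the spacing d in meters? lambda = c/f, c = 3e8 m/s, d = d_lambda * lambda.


lambda = c / f = 3.0000e+08 / 1.1467e+09 = 0.2616203 m
d = 0.49300 * 0.2616203 = 0.1290 m

0.1290 m


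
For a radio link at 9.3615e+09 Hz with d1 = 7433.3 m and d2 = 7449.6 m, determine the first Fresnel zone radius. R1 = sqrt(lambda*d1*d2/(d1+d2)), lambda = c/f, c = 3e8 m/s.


lambda = c / f = 3.0000e+08 / 9.3615e+09 = 0.03204615 m
R1 = sqrt(0.03204615 * 7433.3 * 7449.6 / (7433.3 + 7449.6)) = 10.92 m

10.92 m


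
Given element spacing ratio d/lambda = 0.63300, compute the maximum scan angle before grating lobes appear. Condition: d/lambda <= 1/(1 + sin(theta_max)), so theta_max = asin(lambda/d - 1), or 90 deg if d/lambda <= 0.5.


lambda/d - 1 = 1/0.63300 - 1 = 0.5797788
theta_max = asin(0.5797788) = 35.43 deg

35.43 deg


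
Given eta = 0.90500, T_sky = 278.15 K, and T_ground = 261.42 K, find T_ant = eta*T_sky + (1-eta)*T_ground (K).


T_ant = 0.90500 * 278.15 + (1 - 0.90500) * 261.42 = 276.6 K

276.6 K


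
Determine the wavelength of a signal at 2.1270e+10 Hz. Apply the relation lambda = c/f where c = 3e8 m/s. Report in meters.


lambda = c / f = 3.0000e+08 / 2.1270e+10 = 0.01410 m

0.01410 m


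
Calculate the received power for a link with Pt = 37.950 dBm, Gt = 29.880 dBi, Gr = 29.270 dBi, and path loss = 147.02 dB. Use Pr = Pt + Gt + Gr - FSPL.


Pr = 37.950 + 29.880 + 29.270 - 147.02 = -49.92 dBm

-49.92 dBm


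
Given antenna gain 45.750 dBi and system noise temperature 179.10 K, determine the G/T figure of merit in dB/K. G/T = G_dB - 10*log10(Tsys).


G/T = 45.750 - 10*log10(179.10) = 45.750 - 22.53096 = 23.22 dB/K

23.22 dB/K


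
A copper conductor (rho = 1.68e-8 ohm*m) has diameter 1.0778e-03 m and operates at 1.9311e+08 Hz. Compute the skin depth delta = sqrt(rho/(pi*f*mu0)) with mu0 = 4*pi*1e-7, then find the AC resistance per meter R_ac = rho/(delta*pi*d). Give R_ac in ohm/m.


delta = sqrt(1.68e-8 / (pi * 1.9311e+08 * 4*pi*1e-7)) = 4.694317e-06 m
R_ac = 1.68e-8 / (4.694317e-06 * pi * 1.0778e-03) = 1.057 ohm/m

1.057 ohm/m


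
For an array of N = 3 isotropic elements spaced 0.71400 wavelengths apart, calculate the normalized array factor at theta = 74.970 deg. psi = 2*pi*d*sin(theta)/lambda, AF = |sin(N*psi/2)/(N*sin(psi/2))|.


psi = 2*pi*0.71400*sin(74.970 deg) = 4.332722 rad
AF = |sin(3*4.332722/2) / (3*sin(4.332722/2))| = 0.08626

0.08626


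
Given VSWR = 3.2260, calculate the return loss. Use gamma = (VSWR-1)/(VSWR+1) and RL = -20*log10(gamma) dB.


gamma = (3.2260 - 1) / (3.2260 + 1) = 0.5267392
RL = -20 * log10(0.5267392) = 5.568 dB

5.568 dB


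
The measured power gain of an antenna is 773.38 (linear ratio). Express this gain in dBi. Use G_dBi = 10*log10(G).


G_dBi = 10 * log10(773.38) = 28.88 dBi

28.88 dBi


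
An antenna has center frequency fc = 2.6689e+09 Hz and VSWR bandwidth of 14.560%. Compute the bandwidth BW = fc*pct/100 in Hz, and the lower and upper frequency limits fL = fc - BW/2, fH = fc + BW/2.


BW = 2.6689e+09 * 14.560/100 = 3.885918e+08 Hz
fL = 2.6689e+09 - 3.885918e+08/2 = 2.475e+09 Hz
fH = 2.6689e+09 + 3.885918e+08/2 = 2.863e+09 Hz

BW=3.886e+08 Hz, fL=2.475e+09 Hz, fH=2.863e+09 Hz


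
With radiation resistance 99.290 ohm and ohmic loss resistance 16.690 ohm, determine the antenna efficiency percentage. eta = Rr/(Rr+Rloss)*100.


eta = 99.290 / (99.290 + 16.690) * 100 = 85.61%

85.61%


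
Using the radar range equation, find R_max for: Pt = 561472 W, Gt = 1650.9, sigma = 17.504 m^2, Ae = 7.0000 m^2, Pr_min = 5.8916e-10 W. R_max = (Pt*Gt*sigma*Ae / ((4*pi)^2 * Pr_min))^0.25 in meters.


R^4 = 561472*1650.9*17.504*7.0000 / ((4*pi)^2 * 5.8916e-10) = 1.220763e+18
R_max = 1.220763e+18^0.25 = 33240 m

33240 m


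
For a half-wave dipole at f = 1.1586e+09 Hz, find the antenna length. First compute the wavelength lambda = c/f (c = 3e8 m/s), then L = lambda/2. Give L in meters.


lambda = c / f = 3.0000e+08 / 1.1586e+09 = 0.2589332 m
L = lambda / 2 = 0.2589332 / 2 = 0.1295 m

0.1295 m


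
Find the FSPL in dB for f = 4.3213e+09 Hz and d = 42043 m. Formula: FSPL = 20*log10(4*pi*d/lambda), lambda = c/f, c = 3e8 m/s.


lambda = c / f = 3.0000e+08 / 4.3213e+09 = 0.06942355 m
FSPL = 20 * log10(4*pi*42043/0.06942355) = 137.6 dB

137.6 dB


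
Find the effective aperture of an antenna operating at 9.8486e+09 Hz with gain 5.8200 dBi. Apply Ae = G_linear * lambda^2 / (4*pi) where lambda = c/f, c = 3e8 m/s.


lambda = c / f = 3.0000e+08 / 9.8486e+09 = 0.03046118 m
G_linear = 10^(5.8200/10) = 3.819443
Ae = G_linear * lambda^2 / (4*pi) = 3.819443 * 0.03046118^2 / (4*pi) = 2.820e-04 m^2

2.820e-04 m^2


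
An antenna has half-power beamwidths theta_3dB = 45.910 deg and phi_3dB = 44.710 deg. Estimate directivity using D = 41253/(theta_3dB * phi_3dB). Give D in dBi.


D_linear = 41253 / (45.910 * 44.710) = 20.09757
D_dBi = 10 * log10(20.09757) = 13.03 dBi

13.03 dBi


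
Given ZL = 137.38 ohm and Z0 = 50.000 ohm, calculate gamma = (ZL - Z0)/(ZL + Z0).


gamma = (137.38 - 50.000) / (137.38 + 50.000) = 0.4663

0.4663


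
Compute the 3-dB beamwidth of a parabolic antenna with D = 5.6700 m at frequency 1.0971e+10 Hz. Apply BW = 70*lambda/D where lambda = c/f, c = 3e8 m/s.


lambda = c / f = 3.0000e+08 / 1.0971e+10 = 0.02734482 m
BW = 70 * 0.02734482 / 5.6700 = 0.3376 deg

0.3376 deg


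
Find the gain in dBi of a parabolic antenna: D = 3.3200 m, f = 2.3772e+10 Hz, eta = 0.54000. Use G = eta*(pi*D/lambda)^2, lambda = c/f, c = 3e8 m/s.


lambda = c / f = 3.0000e+08 / 2.3772e+10 = 0.01261989 m
G_linear = 0.54000 * (pi * 3.3200 / 0.01261989)^2 = 368857.4
G_dBi = 10 * log10(368857.4) = 55.67 dBi

55.67 dBi


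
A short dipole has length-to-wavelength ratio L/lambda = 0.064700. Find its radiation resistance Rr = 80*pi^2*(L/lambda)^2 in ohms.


Rr = 80 * pi^2 * (0.064700)^2 = 80 * 9.869604 * 4.186090e-03 = 3.305 ohm

3.305 ohm


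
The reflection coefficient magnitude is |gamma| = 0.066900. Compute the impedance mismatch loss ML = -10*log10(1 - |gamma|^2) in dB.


ML = -10 * log10(1 - 0.066900^2) = -10 * log10(0.99552439) = 0.01948 dB

0.01948 dB


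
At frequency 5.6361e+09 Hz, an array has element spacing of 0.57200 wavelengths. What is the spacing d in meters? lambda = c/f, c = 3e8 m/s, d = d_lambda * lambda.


lambda = c / f = 3.0000e+08 / 5.6361e+09 = 0.05322830 m
d = 0.57200 * 0.05322830 = 0.03045 m

0.03045 m


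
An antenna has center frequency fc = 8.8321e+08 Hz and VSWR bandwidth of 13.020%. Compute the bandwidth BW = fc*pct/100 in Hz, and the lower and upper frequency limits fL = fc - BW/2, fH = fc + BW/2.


BW = 8.8321e+08 * 13.020/100 = 1.149939e+08 Hz
fL = 8.8321e+08 - 1.149939e+08/2 = 8.257e+08 Hz
fH = 8.8321e+08 + 1.149939e+08/2 = 9.407e+08 Hz

BW=1.150e+08 Hz, fL=8.257e+08 Hz, fH=9.407e+08 Hz


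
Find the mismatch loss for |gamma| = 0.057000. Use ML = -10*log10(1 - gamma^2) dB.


ML = -10 * log10(1 - 0.057000^2) = -10 * log10(0.996751) = 0.01413 dB

0.01413 dB


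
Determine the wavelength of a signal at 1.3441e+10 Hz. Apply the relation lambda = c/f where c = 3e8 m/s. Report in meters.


lambda = c / f = 3.0000e+08 / 1.3441e+10 = 0.02232 m

0.02232 m


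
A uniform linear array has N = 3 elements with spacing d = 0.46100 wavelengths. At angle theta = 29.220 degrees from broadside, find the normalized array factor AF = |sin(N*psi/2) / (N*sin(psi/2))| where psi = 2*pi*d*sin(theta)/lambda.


psi = 2*pi*0.46100*sin(29.220 deg) = 1.413992 rad
AF = |sin(3*1.413992/2) / (3*sin(1.413992/2))| = 0.4374

0.4374


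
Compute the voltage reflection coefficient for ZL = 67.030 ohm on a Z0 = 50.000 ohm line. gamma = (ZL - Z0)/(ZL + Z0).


gamma = (67.030 - 50.000) / (67.030 + 50.000) = 0.1455

0.1455


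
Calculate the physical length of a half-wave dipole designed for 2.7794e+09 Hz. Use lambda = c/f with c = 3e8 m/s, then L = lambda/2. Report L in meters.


lambda = c / f = 3.0000e+08 / 2.7794e+09 = 0.1079370 m
L = lambda / 2 = 0.1079370 / 2 = 0.05397 m

0.05397 m


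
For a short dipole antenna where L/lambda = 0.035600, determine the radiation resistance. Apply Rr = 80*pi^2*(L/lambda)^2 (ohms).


Rr = 80 * pi^2 * (0.035600)^2 = 80 * 9.869604 * 1.267360e-03 = 1.001 ohm

1.001 ohm


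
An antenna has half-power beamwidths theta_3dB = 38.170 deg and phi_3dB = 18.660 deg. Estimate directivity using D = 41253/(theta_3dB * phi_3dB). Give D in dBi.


D_linear = 41253 / (38.170 * 18.660) = 57.91909
D_dBi = 10 * log10(57.91909) = 17.63 dBi

17.63 dBi


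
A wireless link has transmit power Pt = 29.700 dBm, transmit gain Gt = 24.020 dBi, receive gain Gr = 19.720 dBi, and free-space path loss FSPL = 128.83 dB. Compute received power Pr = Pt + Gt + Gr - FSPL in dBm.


Pr = 29.700 + 24.020 + 19.720 - 128.83 = -55.39 dBm

-55.39 dBm


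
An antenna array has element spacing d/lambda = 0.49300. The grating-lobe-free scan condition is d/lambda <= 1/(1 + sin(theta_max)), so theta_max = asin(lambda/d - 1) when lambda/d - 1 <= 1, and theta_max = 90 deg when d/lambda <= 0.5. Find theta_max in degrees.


lambda/d - 1 = 1/0.49300 - 1 = 1.028398 >= 1
d/lambda <= 0.5, so the array can scan to endfire without grating lobes: theta_max = 90 deg

90 deg


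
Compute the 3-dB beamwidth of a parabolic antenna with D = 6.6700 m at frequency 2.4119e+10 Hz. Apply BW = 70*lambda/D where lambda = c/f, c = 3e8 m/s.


lambda = c / f = 3.0000e+08 / 2.4119e+10 = 0.01243833 m
BW = 70 * 0.01243833 / 6.6700 = 0.1305 deg

0.1305 deg


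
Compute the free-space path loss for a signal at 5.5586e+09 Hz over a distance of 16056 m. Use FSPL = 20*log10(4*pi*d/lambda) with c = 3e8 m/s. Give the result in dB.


lambda = c / f = 3.0000e+08 / 5.5586e+09 = 0.05397042 m
FSPL = 20 * log10(4*pi*16056/0.05397042) = 131.5 dB

131.5 dB


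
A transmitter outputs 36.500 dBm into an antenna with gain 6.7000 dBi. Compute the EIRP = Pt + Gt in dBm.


EIRP = Pt + Gt = 36.500 + 6.7000 = 43.20 dBm

43.20 dBm


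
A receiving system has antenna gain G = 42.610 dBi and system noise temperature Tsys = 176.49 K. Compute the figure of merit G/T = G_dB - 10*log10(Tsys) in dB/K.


G/T = 42.610 - 10*log10(176.49) = 42.610 - 22.46720 = 20.14 dB/K

20.14 dB/K


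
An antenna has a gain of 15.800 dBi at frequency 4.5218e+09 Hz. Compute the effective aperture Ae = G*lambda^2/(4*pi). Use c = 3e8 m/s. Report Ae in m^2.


lambda = c / f = 3.0000e+08 / 4.5218e+09 = 0.06634526 m
G_linear = 10^(15.800/10) = 38.01894
Ae = G_linear * lambda^2 / (4*pi) = 38.01894 * 0.06634526^2 / (4*pi) = 0.01332 m^2

0.01332 m^2


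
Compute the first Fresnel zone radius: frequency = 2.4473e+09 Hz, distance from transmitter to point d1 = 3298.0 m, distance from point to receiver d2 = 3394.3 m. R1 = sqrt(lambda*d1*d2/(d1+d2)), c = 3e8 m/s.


lambda = c / f = 3.0000e+08 / 2.4473e+09 = 0.1225841 m
R1 = sqrt(0.1225841 * 3298.0 * 3394.3 / (3298.0 + 3394.3)) = 14.32 m

14.32 m


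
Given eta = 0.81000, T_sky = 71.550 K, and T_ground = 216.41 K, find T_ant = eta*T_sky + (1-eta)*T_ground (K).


T_ant = 0.81000 * 71.550 + (1 - 0.81000) * 216.41 = 99.07 K

99.07 K


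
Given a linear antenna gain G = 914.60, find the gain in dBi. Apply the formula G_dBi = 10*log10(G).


G_dBi = 10 * log10(914.60) = 29.61 dBi

29.61 dBi


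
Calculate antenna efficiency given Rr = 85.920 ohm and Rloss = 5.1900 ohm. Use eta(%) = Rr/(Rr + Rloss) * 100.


eta = 85.920 / (85.920 + 5.1900) * 100 = 94.30%

94.30%


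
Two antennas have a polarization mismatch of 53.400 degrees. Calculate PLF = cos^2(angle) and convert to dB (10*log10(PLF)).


PLF_linear = cos^2(53.400 deg) = 0.3554841
PLF_dB = 10 * log10(0.3554841) = -4.492 dB

-4.492 dB


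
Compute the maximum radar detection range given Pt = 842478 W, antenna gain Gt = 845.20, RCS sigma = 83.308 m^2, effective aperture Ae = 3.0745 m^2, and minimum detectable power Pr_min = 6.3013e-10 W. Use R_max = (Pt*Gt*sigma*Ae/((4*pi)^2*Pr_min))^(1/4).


R^4 = 842478*845.20*83.308*3.0745 / ((4*pi)^2 * 6.3013e-10) = 1.832860e+18
R_max = 1.832860e+18^0.25 = 36794 m

36794 m


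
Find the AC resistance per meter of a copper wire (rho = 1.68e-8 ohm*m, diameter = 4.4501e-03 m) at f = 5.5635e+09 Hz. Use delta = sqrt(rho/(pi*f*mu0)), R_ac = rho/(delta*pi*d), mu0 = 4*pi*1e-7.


delta = sqrt(1.68e-8 / (pi * 5.5635e+09 * 4*pi*1e-7)) = 8.745824e-07 m
R_ac = 1.68e-8 / (8.745824e-07 * pi * 4.4501e-03) = 1.374 ohm/m

1.374 ohm/m


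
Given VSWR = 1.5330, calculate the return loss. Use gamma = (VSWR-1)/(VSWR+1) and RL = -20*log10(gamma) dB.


gamma = (1.5330 - 1) / (1.5330 + 1) = 0.2104224
RL = -20 * log10(0.2104224) = 13.54 dB

13.54 dB


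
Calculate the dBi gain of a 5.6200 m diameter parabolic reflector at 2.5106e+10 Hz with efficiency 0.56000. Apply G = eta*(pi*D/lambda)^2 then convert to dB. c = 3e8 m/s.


lambda = c / f = 3.0000e+08 / 2.5106e+10 = 0.01194933 m
G_linear = 0.56000 * (pi * 5.6200 / 0.01194933)^2 = 1.222569e+06
G_dBi = 10 * log10(1.222569e+06) = 60.87 dBi

60.87 dBi


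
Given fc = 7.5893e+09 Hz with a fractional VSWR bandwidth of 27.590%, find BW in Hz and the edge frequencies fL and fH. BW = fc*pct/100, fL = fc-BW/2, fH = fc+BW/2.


BW = 7.5893e+09 * 27.590/100 = 2.093888e+09 Hz
fL = 7.5893e+09 - 2.093888e+09/2 = 6.542e+09 Hz
fH = 7.5893e+09 + 2.093888e+09/2 = 8.636e+09 Hz

BW=2.094e+09 Hz, fL=6.542e+09 Hz, fH=8.636e+09 Hz


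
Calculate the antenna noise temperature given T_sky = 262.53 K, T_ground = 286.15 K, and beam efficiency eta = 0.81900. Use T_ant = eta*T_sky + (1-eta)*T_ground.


T_ant = 0.81900 * 262.53 + (1 - 0.81900) * 286.15 = 266.8 K

266.8 K


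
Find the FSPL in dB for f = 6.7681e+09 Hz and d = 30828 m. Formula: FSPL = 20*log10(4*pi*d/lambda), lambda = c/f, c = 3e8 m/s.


lambda = c / f = 3.0000e+08 / 6.7681e+09 = 0.04432559 m
FSPL = 20 * log10(4*pi*30828/0.04432559) = 138.8 dB

138.8 dB


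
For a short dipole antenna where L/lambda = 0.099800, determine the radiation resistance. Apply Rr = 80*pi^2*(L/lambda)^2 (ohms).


Rr = 80 * pi^2 * (0.099800)^2 = 80 * 9.869604 * 9.960040e-03 = 7.864 ohm

7.864 ohm


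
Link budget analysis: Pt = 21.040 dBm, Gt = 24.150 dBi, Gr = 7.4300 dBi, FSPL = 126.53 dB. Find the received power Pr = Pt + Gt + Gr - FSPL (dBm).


Pr = 21.040 + 24.150 + 7.4300 - 126.53 = -73.91 dBm

-73.91 dBm
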